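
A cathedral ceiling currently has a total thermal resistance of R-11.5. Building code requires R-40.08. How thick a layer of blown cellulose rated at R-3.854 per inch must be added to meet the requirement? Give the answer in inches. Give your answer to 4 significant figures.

7.416 in

ΔR = 40.08 − 11.5 = 28.58 ft²·°F·h/BTU
L = ΔR / (R/in) = 28.58/3.854 = 7.4157 in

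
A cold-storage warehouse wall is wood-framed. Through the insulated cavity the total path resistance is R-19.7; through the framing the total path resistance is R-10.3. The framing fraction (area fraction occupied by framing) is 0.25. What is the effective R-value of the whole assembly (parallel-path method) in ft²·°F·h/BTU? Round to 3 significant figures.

U_eff = 0.75/19.7 + 0.25/10.3 = 0.03807 + 0.02427 = 0.06234
R_eff = 1/U_eff = 16.04 ft²·°F·h/BTU

16.0 ft²·°F·h/BTU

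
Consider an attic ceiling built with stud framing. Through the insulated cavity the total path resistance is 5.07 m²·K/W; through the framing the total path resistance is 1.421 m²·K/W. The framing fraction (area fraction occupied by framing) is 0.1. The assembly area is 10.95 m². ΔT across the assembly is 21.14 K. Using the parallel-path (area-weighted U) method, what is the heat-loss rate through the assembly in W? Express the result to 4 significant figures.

U_eff = 0.9/5.07 + 0.1/1.421 = 0.17751 + 0.070373 = 0.24789
R_eff = 1/U_eff = 4.0341 m²·K/W
Q = 10.95 × 21.14 / 4.0341 = 57.382 W

57.38 W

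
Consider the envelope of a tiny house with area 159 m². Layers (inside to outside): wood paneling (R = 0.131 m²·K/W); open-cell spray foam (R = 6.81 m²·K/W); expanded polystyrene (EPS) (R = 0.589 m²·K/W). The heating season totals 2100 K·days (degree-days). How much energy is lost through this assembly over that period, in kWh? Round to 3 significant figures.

1060 kWh

R_total = 0.131 + 6.81 + 0.589 = 7.53 m²·K/W
E = A × HDD × 24 / R / 1000 = 159 × 2100 × 24 / 7.53 / 1000 = 1064 kWh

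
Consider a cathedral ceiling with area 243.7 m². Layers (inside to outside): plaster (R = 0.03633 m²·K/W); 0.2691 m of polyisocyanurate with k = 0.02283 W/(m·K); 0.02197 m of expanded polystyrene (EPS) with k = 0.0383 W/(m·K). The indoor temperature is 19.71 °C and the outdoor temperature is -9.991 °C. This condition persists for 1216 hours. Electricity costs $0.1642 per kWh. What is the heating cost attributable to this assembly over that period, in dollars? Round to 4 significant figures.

116.6 dollars

0.2691/0.02283 = 11.787
0.02197/0.0383 = 0.57363
R_total = 0.03633 + 11.787 + 0.57363 = 12.397 m²·K/W
Q = 243.7 × (19.71 − (-9.991)) / 12.397 = 583.86 W
E = 583.86 W × 1216 h / 1000 = 709.97 kWh
Cost = 709.97 × 0.1642 = $116.58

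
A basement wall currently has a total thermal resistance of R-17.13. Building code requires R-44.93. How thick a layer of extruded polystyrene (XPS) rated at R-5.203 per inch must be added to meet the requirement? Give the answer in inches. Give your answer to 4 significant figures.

5.343 in

ΔR = 44.93 − 17.13 = 27.8 ft²·°F·h/BTU
L = ΔR / (R/in) = 27.8/5.203 = 5.3431 in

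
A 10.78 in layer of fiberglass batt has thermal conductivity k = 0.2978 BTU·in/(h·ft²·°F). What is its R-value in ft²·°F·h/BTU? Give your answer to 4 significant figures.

R = L/k = 10.78/0.2978 = 36.199 ft²·°F·h/BTU

36.20 ft²·°F·h/BTU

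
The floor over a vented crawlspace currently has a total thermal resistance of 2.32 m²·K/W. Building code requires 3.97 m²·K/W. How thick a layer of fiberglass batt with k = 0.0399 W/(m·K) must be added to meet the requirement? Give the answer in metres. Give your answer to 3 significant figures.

0.0658 m

ΔR = 3.97 − 2.32 = 1.65 m²·K/W
L = ΔR × k = 1.65 × 0.0399 = 0.06584 m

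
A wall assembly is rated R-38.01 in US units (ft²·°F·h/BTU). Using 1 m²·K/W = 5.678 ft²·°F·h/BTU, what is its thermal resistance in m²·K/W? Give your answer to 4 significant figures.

6.694 m²·K/W

R_SI = 38.01/5.678 = 6.6943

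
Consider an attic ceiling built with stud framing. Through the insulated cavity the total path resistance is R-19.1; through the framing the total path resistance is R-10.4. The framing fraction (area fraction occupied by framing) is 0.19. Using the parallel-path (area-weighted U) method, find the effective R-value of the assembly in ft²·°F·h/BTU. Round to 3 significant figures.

U_eff = 0.81/19.1 + 0.19/10.4 = 0.04241 + 0.01827 = 0.06068
R_eff = 1/U_eff = 16.48 ft²·°F·h/BTU

16.5 ft²·°F·h/BTU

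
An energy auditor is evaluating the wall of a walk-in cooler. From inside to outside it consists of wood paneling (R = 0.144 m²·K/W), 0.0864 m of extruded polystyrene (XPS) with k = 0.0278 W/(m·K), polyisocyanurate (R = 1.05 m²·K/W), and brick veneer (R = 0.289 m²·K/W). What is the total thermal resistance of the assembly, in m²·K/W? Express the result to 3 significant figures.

4.59 m²·K/W

0.0864/0.0278 = 3.108
R_total = 0.144 + 3.108 + 1.05 + 0.289 = 4.591 m²·K/W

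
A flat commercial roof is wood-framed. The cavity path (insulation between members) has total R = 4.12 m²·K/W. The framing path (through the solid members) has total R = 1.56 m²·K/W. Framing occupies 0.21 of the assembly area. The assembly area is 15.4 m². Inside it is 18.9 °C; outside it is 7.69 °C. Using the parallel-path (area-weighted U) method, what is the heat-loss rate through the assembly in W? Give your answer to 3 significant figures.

56.3 W

U_eff = 0.79/4.12 + 0.21/1.56 = 0.1917 + 0.1346 = 0.3264
R_eff = 1/U_eff = 3.064 m²·K/W
Q = 15.4 × (18.9 − 7.69) / 3.064 = 56.34 W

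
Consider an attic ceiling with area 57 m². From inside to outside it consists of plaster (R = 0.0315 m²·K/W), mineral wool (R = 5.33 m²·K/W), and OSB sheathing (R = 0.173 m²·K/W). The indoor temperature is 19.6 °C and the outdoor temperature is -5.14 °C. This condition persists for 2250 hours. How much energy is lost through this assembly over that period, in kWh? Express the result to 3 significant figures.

R_total = 0.0315 + 5.33 + 0.173 = 5.535 m²·K/W
Q = 57 × (19.6 − (-5.14)) / 5.535 = 254.8 W
E = 254.8 W × 2250 h / 1000 = 573.3 kWh

573 kWh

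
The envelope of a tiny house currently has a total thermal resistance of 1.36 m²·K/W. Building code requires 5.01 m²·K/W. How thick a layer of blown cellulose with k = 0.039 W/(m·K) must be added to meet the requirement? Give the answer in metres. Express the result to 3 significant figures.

0.142 m

ΔR = 5.01 − 1.36 = 3.65 m²·K/W
L = ΔR × k = 3.65 × 0.039 = 0.1423 m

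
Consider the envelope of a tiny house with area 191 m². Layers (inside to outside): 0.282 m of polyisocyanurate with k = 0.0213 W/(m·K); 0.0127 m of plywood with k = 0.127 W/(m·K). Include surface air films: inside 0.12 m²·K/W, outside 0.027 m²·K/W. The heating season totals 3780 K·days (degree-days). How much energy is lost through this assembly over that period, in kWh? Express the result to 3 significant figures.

0.282/0.0213 = 13.24
0.0127/0.127 = 0.1
R_total = 0.12 + 13.24 + 0.1 + 0.027 = 13.49 m²·K/W
E = A × HDD × 24 / R / 1000 = 191 × 3780 × 24 / 13.49 / 1000 = 1285 kWh

1280 kWh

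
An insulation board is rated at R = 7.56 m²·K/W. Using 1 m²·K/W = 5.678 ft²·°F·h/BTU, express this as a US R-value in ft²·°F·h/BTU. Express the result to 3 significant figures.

42.9 ft²·°F·h/BTU

R_US = 7.56 × 5.678 = 42.93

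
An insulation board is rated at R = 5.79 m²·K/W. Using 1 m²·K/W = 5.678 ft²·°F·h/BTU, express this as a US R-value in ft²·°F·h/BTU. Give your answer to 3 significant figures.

R_US = 5.79 × 5.678 = 32.88

32.9 ft²·°F·h/BTU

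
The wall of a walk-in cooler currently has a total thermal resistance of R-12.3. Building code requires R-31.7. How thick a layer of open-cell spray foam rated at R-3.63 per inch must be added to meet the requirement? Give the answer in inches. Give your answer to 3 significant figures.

5.34 in

ΔR = 31.7 − 12.3 = 19.4 ft²·°F·h/BTU
L = ΔR / (R/in) = 19.4/3.63 = 5.344 in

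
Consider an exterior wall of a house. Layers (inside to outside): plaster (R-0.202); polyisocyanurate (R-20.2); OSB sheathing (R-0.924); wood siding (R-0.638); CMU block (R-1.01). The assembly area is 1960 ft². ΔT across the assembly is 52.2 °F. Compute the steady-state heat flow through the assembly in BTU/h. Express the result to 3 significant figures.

R_total = 0.202 + 20.2 + 0.924 + 0.638 + 1.01 = 22.97 ft²·°F·h/BTU
Q = A·ΔT/R = 1960 × 52.2 / 22.97 = 4453 BTU/h

4450 BTU/h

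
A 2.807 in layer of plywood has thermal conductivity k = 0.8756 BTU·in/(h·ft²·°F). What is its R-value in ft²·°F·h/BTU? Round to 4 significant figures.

3.206 ft²·°F·h/BTU

R = L/k = 2.807/0.8756 = 3.2058 ft²·°F·h/BTU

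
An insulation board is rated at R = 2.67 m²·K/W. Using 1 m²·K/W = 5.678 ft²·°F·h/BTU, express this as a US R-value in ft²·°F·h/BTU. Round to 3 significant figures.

R_US = 2.67 × 5.678 = 15.16

15.2 ft²·°F·h/BTU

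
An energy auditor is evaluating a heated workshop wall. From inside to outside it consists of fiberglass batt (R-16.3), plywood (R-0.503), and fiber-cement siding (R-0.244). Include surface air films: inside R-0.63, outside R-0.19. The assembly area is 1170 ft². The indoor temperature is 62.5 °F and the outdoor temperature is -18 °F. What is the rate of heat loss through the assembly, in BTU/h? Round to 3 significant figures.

R_total = 0.63 + 16.3 + 0.503 + 0.244 + 0.19 = 17.87 ft²·°F·h/BTU
Q = A·ΔT/R = 1170 × (62.5 − (-18)) / 17.87 = 5271 BTU/h

5270 BTU/h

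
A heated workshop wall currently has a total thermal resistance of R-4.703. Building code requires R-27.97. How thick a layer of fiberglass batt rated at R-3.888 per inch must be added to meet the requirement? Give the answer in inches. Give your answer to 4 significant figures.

ΔR = 27.97 − 4.703 = 23.267 ft²·°F·h/BTU
L = ΔR / (R/in) = 23.267/3.888 = 5.9843 in

5.984 in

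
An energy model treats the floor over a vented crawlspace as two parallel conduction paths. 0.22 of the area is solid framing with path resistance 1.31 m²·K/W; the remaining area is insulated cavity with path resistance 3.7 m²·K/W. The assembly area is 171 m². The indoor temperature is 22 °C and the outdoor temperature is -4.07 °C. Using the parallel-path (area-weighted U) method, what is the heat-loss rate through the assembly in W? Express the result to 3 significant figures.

U_eff = 0.78/3.7 + 0.22/1.31 = 0.2108 + 0.1679 = 0.3787
R_eff = 1/U_eff = 2.64 m²·K/W
Q = 171 × (22 − (-4.07)) / 2.64 = 1688 W

1690 W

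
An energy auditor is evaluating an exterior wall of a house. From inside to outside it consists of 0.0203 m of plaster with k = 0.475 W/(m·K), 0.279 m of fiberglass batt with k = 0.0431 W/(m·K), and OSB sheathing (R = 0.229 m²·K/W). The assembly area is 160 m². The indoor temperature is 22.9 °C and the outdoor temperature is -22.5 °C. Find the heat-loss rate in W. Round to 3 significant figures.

1080 W

0.0203/0.475 = 0.04274
0.279/0.0431 = 6.473
R_total = 0.04274 + 6.473 + 0.229 = 6.745 m²·K/W
Q = A·ΔT/R = 160 × (22.9 − (-22.5)) / 6.745 = 1077 W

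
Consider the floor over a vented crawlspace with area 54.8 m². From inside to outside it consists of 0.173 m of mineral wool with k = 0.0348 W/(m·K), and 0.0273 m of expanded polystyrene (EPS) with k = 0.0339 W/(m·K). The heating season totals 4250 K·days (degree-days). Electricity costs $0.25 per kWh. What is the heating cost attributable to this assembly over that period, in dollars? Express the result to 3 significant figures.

242 dollars

0.173/0.0348 = 4.971
0.0273/0.0339 = 0.8053
R_total = 4.971 + 0.8053 = 5.777 m²·K/W
E = A × HDD × 24 / R / 1000 = 54.8 × 4250 × 24 / 5.777 / 1000 = 967.6 kWh
Cost = 967.6 × 0.25 = $241.9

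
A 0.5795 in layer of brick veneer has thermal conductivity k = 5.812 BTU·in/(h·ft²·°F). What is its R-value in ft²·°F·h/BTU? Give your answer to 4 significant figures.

R = L/k = 0.5795/5.812 = 0.099708 ft²·°F·h/BTU

0.09971 ft²·°F·h/BTU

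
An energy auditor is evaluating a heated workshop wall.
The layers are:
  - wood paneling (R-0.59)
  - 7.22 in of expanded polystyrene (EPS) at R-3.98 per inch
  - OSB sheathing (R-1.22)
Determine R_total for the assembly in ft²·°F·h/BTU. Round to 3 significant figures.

7.22 × 3.98 = 28.74
R_total = 0.59 + 28.74 + 1.22 = 30.55 ft²·°F·h/BTU

30.5 ft²·°F·h/BTU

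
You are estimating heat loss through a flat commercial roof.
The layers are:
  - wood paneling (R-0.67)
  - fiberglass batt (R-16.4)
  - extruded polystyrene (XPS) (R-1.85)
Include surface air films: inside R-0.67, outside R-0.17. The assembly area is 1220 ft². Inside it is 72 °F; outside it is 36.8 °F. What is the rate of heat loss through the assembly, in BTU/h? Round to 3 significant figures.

R_total = 0.67 + 0.67 + 16.4 + 1.85 + 0.17 = 19.76 ft²·°F·h/BTU
Q = A·ΔT/R = 1220 × (72 − 36.8) / 19.76 = 2173 BTU/h

2170 BTU/h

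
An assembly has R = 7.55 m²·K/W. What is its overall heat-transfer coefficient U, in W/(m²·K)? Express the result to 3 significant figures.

U = 1/R = 1/7.55 = 0.1325

0.132 W/(m²·K)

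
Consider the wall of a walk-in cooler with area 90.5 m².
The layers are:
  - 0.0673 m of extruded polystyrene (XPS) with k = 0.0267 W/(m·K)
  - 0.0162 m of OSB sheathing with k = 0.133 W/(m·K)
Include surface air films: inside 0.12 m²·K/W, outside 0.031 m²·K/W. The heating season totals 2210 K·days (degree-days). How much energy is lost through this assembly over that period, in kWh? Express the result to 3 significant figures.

0.0673/0.0267 = 2.521
0.0162/0.133 = 0.1218
R_total = 0.12 + 2.521 + 0.1218 + 0.031 = 2.793 m²·K/W
E = A × HDD × 24 / R / 1000 = 90.5 × 2210 × 24 / 2.793 / 1000 = 1718 kWh

1720 kWh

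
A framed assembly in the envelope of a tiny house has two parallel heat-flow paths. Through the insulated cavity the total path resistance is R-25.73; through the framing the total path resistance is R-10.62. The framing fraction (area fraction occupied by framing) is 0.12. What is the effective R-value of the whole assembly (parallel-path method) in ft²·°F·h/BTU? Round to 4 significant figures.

21.98 ft²·°F·h/BTU

U_eff = 0.88/25.73 + 0.12/10.62 = 0.034201 + 0.011299 = 0.045501
R_eff = 1/U_eff = 21.978 ft²·°F·h/BTU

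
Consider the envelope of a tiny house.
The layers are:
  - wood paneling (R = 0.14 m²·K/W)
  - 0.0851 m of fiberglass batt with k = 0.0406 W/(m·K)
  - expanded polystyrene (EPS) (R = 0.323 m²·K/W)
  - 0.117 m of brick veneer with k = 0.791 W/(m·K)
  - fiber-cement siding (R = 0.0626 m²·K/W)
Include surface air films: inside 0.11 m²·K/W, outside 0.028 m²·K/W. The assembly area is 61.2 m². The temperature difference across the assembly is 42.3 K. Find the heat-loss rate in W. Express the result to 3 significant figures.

890 W

0.0851/0.0406 = 2.096
0.117/0.791 = 0.1479
R_total = 0.11 + 0.14 + 2.096 + 0.323 + 0.1479 + 0.0626 + 0.028 = 2.908 m²·K/W
Q = A·ΔT/R = 61.2 × 42.3 / 2.908 = 890.4 W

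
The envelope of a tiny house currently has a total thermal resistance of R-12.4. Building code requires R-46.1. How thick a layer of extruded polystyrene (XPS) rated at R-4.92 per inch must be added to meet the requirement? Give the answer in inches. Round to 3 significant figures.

6.85 in

ΔR = 46.1 − 12.4 = 33.7 ft²·°F·h/BTU
L = ΔR / (R/in) = 33.7/4.92 = 6.85 in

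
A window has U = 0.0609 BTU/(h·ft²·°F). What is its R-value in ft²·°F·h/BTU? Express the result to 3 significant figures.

R = 1/U = 1/0.0609 = 16.42

16.4 ft²·°F·h/BTU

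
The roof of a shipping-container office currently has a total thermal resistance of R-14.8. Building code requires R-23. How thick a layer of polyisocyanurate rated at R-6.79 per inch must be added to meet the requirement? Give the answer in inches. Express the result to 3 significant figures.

ΔR = 23 − 14.8 = 8.2 ft²·°F·h/BTU
L = ΔR / (R/in) = 8.2/6.79 = 1.208 in

1.21 in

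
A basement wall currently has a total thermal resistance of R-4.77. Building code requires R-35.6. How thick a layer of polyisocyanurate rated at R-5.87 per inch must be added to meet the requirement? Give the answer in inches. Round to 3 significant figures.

5.25 in

ΔR = 35.6 − 4.77 = 30.83 ft²·°F·h/BTU
L = ΔR / (R/in) = 30.83/5.87 = 5.252 in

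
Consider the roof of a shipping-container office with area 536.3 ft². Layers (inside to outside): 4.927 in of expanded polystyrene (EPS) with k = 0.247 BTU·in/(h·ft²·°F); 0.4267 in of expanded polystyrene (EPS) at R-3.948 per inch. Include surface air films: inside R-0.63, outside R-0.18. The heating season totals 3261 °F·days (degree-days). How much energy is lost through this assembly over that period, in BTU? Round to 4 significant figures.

1870000 BTU

4.927/0.247 = 19.947
0.4267 × 3.948 = 1.6846
R_total = 0.63 + 19.947 + 1.6846 + 0.18 = 22.442 ft²·°F·h/BTU
E = A × HDD × 24 / R = 536.3 × 3261 × 24 / 22.442 = 1870300 BTU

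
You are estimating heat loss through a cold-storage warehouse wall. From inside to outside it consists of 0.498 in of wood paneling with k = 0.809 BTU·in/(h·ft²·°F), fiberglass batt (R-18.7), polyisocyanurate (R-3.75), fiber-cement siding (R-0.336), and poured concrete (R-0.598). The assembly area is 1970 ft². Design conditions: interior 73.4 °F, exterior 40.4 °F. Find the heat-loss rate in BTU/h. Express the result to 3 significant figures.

0.498/0.809 = 0.6156
R_total = 0.6156 + 18.7 + 3.75 + 0.336 + 0.598 = 24 ft²·°F·h/BTU
Q = A·ΔT/R = 1970 × (73.4 − 40.4) / 24 = 2709 BTU/h

2710 BTU/h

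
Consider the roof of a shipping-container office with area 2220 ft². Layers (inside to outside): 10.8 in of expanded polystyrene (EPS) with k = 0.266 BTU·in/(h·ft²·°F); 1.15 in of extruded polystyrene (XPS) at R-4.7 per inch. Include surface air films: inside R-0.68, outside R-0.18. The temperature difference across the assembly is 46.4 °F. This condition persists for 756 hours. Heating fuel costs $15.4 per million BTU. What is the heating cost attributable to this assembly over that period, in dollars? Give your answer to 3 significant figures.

10.8/0.266 = 40.6
1.15 × 4.7 = 5.405
R_total = 0.68 + 40.6 + 5.405 + 0.18 = 46.87 ft²·°F·h/BTU
Q = 2220 × 46.4 / 46.87 = 2198 BTU/h
E = 2198 × 756 = 1662000 BTU
Cost = 1662000/10⁶ × 15.4 = $25.59

25.6 dollars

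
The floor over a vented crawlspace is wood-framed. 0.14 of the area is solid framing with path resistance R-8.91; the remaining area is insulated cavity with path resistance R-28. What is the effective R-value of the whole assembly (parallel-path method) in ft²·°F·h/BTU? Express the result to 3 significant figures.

U_eff = 0.86/28 + 0.14/8.91 = 0.03071 + 0.01571 = 0.04643
R_eff = 1/U_eff = 21.54 ft²·°F·h/BTU

21.5 ft²·°F·h/BTU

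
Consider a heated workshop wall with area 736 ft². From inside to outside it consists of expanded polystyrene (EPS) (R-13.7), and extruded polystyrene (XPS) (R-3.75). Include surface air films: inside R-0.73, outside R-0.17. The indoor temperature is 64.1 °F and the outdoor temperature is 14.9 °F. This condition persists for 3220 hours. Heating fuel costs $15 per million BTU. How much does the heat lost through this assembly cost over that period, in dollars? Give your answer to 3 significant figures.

R_total = 0.73 + 13.7 + 3.75 + 0.17 = 18.35 ft²·°F·h/BTU
Q = 736 × (64.1 − 14.9) / 18.35 = 1973 BTU/h
E = 1973 × 3220 = 6354000 BTU
Cost = 6354000/10⁶ × 15 = $95.31

95.3 dollars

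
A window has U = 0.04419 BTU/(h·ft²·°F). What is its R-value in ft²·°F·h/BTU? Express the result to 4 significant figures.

22.63 ft²·°F·h/BTU

R = 1/U = 1/0.04419 = 22.63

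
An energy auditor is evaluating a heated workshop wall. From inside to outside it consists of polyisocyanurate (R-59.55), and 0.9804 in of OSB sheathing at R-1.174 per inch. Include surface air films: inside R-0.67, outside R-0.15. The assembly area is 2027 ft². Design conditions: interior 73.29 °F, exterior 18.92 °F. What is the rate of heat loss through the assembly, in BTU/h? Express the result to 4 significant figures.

0.9804 × 1.174 = 1.151
R_total = 0.67 + 59.55 + 1.151 + 0.15 = 61.521 ft²·°F·h/BTU
Q = A·ΔT/R = 2027 × (73.29 − 18.92) / 61.521 = 1791.4 BTU/h

1791 BTU/h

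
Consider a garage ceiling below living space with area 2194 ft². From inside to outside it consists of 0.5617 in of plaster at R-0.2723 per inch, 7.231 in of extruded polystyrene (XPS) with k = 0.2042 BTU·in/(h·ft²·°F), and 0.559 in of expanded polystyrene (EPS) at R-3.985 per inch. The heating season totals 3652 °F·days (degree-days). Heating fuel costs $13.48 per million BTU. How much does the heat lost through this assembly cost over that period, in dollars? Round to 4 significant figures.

68.59 dollars

0.5617 × 0.2723 = 0.15295
7.231/0.2042 = 35.411
0.559 × 3.985 = 2.2276
R_total = 0.15295 + 35.411 + 2.2276 = 37.792 ft²·°F·h/BTU
E = A × HDD × 24 / R = 2194 × 3652 × 24 / 37.792 = 5088400 BTU
Cost = 5088400/10⁶ × 13.48 = $68.591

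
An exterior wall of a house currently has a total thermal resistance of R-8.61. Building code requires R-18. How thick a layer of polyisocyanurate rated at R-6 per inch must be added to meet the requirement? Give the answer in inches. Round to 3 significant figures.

1.57 in

ΔR = 18 − 8.61 = 9.39 ft²·°F·h/BTU
L = ΔR / (R/in) = 9.39/6 = 1.565 in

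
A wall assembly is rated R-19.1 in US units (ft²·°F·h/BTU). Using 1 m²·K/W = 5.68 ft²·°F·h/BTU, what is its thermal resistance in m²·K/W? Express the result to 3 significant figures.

3.36 m²·K/W

R_SI = 19.1/5.68 = 3.363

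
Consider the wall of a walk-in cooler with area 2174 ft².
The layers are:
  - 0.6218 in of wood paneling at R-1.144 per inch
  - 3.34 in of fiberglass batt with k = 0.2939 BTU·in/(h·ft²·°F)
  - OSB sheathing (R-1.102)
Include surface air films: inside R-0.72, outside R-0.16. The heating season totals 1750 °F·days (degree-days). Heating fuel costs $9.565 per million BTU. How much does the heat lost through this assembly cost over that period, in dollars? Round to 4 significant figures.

0.6218 × 1.144 = 0.71134
3.34/0.2939 = 11.364
R_total = 0.72 + 0.71134 + 11.364 + 1.102 + 0.16 = 14.058 ft²·°F·h/BTU
E = A × HDD × 24 / R = 2174 × 1750 × 24 / 14.058 = 6495200 BTU
Cost = 6495200/10⁶ × 9.565 = $62.127

62.13 dollars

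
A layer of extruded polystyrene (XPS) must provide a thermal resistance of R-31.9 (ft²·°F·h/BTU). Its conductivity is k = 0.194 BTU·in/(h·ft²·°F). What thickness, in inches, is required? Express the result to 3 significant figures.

L = R × k = 31.9 × 0.194 = 6.189 in

6.19 in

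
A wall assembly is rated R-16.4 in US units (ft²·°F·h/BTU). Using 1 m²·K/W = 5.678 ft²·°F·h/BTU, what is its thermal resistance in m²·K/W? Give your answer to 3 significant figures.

2.89 m²·K/W

R_SI = 16.4/5.678 = 2.888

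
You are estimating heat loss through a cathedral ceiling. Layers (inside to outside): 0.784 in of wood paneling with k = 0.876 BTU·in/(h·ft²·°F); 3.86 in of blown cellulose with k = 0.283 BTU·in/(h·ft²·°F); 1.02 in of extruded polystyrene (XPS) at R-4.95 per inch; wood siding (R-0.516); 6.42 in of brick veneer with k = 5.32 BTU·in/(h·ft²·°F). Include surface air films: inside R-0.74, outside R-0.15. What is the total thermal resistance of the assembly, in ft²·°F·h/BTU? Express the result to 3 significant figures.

0.784/0.876 = 0.895
3.86/0.283 = 13.64
1.02 × 4.95 = 5.049
6.42/5.32 = 1.207
R_total = 0.74 + 0.895 + 13.64 + 5.049 + 0.516 + 1.207 + 0.15 = 22.2 ft²·°F·h/BTU

22.2 ft²·°F·h/BTU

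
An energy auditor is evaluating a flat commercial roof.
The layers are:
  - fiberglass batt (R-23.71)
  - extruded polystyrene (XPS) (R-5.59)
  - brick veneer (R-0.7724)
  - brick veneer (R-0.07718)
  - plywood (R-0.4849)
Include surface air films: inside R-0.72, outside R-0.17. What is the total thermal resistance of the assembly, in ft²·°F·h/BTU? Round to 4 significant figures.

R_total = 0.72 + 23.71 + 5.59 + 0.7724 + 0.07718 + 0.4849 + 0.17 = 31.524 ft²·°F·h/BTU

31.52 ft²·°F·h/BTU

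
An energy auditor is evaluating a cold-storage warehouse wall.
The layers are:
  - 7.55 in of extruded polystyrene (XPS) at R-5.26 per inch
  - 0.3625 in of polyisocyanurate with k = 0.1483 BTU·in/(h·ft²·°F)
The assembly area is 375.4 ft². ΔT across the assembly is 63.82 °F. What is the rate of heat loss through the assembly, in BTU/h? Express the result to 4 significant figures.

7.55 × 5.26 = 39.713
0.3625/0.1483 = 2.4444
R_total = 39.713 + 2.4444 = 42.157 ft²·°F·h/BTU
Q = A·ΔT/R = 375.4 × 63.82 / 42.157 = 568.3 BTU/h

568.3 BTU/h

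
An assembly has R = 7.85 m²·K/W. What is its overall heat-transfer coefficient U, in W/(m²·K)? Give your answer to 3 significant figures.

0.127 W/(m²·K)

U = 1/R = 1/7.85 = 0.1274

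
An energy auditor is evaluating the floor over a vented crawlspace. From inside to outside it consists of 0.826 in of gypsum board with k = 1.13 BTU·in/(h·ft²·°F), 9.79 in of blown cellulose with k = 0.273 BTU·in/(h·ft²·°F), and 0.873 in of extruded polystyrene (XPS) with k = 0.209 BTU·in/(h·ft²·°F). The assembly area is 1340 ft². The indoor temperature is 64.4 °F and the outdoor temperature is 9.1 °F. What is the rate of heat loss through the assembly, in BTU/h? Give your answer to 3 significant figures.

1820 BTU/h

0.826/1.13 = 0.731
9.79/0.273 = 35.86
0.873/0.209 = 4.177
R_total = 0.731 + 35.86 + 4.177 = 40.77 ft²·°F·h/BTU
Q = A·ΔT/R = 1340 × (64.4 − 9.1) / 40.77 = 1818 BTU/h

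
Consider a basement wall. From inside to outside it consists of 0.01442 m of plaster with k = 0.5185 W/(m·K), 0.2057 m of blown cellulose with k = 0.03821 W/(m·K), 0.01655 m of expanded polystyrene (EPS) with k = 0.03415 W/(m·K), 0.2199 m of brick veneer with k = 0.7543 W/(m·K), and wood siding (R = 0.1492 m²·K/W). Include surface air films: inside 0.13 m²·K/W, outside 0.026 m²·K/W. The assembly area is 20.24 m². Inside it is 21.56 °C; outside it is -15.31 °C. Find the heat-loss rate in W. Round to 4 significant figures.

114.9 W

0.01442/0.5185 = 0.027811
0.2057/0.03821 = 5.3834
0.01655/0.03415 = 0.48463
0.2199/0.7543 = 0.29153
R_total = 0.13 + 0.027811 + 5.3834 + 0.48463 + 0.29153 + 0.1492 + 0.026 = 6.4926 m²·K/W
Q = A·ΔT/R = 20.24 × (21.56 − (-15.31)) / 6.4926 = 114.94 W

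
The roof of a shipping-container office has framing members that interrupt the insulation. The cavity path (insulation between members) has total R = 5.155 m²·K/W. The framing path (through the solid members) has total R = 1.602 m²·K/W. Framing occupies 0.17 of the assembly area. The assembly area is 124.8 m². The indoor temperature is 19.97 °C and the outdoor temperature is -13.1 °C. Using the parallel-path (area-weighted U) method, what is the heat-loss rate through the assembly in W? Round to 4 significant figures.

1102 W

U_eff = 0.83/5.155 + 0.17/1.602 = 0.16101 + 0.10612 = 0.26713
R_eff = 1/U_eff = 3.7436 m²·K/W
Q = 124.8 × (19.97 − (-13.1)) / 3.7436 = 1102.5 W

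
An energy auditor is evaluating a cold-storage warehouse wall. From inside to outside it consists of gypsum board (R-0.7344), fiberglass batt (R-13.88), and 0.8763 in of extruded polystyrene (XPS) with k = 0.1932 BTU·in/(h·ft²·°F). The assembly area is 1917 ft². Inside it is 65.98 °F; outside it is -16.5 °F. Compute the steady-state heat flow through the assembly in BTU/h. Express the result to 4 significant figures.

0.8763/0.1932 = 4.5357
R_total = 0.7344 + 13.88 + 4.5357 = 19.15 ft²·°F·h/BTU
Q = A·ΔT/R = 1917 × (65.98 − (-16.5)) / 19.15 = 8256.6 BTU/h

8257 BTU/h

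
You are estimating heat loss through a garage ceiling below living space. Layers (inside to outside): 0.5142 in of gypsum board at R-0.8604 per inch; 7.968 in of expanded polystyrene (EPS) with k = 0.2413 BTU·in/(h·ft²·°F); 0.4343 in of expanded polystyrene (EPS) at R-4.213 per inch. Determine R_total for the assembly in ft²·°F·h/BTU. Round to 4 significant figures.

35.29 ft²·°F·h/BTU

0.5142 × 0.8604 = 0.44242
7.968/0.2413 = 33.021
0.4343 × 4.213 = 1.8297
R_total = 0.44242 + 33.021 + 1.8297 = 35.293 ft²·°F·h/BTU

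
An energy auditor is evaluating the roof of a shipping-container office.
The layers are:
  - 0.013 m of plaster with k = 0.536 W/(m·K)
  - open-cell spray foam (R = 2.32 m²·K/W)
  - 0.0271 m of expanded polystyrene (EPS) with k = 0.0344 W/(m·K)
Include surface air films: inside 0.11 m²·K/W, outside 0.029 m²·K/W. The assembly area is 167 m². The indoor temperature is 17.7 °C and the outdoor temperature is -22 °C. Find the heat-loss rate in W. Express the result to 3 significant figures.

2030 W

0.013/0.536 = 0.02425
0.0271/0.0344 = 0.7878
R_total = 0.11 + 0.02425 + 2.32 + 0.7878 + 0.029 = 3.271 m²·K/W
Q = A·ΔT/R = 167 × (17.7 − (-22)) / 3.271 = 2027 W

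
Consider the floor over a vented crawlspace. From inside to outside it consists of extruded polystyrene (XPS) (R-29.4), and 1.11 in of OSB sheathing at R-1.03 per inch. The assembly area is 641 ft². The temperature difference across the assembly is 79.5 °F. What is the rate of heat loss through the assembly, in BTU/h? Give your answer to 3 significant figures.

1.11 × 1.03 = 1.143
R_total = 29.4 + 1.143 = 30.54 ft²·°F·h/BTU
Q = A·ΔT/R = 641 × 79.5 / 30.54 = 1668 BTU/h

1670 BTU/h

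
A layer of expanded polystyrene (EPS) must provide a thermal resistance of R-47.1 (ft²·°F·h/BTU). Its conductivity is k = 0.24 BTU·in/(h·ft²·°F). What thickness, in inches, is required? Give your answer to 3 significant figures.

11.3 in

L = R × k = 47.1 × 0.24 = 11.3 in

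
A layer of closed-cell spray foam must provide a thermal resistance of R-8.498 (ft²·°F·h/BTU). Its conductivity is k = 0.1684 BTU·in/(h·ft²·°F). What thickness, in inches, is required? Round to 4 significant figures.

L = R × k = 8.498 × 0.1684 = 1.4311 in

1.431 in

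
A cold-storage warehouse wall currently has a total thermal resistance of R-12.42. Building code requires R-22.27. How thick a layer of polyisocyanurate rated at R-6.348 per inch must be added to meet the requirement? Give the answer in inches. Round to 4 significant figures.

ΔR = 22.27 − 12.42 = 9.85 ft²·°F·h/BTU
L = ΔR / (R/in) = 9.85/6.348 = 1.5517 in

1.552 in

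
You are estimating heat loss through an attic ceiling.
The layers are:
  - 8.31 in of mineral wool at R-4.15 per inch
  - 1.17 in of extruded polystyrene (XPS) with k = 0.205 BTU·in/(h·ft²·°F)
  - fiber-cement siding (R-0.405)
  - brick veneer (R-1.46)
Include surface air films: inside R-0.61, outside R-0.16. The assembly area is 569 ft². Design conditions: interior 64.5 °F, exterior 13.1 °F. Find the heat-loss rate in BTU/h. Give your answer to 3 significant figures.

8.31 × 4.15 = 34.49
1.17/0.205 = 5.707
R_total = 0.61 + 34.49 + 5.707 + 0.405 + 1.46 + 0.16 = 42.83 ft²·°F·h/BTU
Q = A·ΔT/R = 569 × (64.5 − 13.1) / 42.83 = 682.9 BTU/h

683 BTU/h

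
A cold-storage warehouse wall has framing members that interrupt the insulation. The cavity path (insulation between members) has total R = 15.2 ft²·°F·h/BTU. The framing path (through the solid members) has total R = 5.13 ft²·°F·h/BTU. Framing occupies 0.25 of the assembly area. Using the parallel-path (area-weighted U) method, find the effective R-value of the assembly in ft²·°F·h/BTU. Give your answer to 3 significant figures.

U_eff = 0.75/15.2 + 0.25/5.13 = 0.04934 + 0.04873 = 0.09808
R_eff = 1/U_eff = 10.2 ft²·°F·h/BTU

10.2 ft²·°F·h/BTU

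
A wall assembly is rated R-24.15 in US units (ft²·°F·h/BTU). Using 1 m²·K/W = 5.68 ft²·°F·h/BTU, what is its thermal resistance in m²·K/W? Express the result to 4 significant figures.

R_SI = 24.15/5.68 = 4.2518

4.252 m²·K/W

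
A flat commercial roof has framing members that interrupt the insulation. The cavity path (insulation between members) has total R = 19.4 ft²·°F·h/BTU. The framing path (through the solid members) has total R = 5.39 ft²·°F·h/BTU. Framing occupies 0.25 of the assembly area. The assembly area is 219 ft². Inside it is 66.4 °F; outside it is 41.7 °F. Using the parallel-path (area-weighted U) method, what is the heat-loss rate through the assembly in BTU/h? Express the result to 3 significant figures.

460 BTU/h

U_eff = 0.75/19.4 + 0.25/5.39 = 0.03866 + 0.04638 = 0.08504
R_eff = 1/U_eff = 11.76 ft²·°F·h/BTU
Q = 219 × (66.4 − 41.7) / 11.76 = 460 BTU/h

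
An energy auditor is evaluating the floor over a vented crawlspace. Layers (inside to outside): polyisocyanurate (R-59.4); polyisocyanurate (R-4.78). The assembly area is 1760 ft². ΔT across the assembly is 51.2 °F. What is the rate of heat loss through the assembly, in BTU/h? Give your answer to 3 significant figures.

1400 BTU/h

R_total = 59.4 + 4.78 = 64.18 ft²·°F·h/BTU
Q = A·ΔT/R = 1760 × 51.2 / 64.18 = 1404 BTU/h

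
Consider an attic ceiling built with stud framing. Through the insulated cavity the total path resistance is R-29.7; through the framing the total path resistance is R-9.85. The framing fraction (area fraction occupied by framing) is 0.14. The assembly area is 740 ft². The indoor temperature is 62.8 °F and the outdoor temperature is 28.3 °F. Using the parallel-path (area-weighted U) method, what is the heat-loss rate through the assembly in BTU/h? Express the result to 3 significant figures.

U_eff = 0.86/29.7 + 0.14/9.85 = 0.02896 + 0.01421 = 0.04317
R_eff = 1/U_eff = 23.16 ft²·°F·h/BTU
Q = 740 × (62.8 − 28.3) / 23.16 = 1102 BTU/h

1100 BTU/h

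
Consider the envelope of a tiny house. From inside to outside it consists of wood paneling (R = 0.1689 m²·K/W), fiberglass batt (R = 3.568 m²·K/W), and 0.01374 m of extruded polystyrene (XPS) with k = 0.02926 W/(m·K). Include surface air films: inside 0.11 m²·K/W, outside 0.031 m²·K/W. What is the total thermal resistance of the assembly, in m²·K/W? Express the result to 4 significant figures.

4.347 m²·K/W

0.01374/0.02926 = 0.46958
R_total = 0.11 + 0.1689 + 3.568 + 0.46958 + 0.031 = 4.3475 m²·K/W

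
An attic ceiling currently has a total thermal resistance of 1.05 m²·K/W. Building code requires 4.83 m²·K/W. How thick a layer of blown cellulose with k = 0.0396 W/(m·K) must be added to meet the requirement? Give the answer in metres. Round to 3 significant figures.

ΔR = 4.83 − 1.05 = 3.78 m²·K/W
L = ΔR × k = 3.78 × 0.0396 = 0.1497 m

0.150 m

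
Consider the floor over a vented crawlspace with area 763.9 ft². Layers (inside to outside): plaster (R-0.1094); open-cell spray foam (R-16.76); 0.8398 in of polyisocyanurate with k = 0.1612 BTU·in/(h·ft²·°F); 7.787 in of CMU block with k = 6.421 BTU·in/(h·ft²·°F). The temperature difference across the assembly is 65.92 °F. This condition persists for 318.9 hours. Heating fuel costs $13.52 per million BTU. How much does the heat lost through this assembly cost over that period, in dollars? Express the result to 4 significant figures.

9.321 dollars

0.8398/0.1612 = 5.2097
7.787/6.421 = 1.2127
R_total = 0.1094 + 16.76 + 5.2097 + 1.2127 = 23.292 ft²·°F·h/BTU
Q = 763.9 × 65.92 / 23.292 = 2162 BTU/h
E = 2162 × 318.9 = 689450 BTU
Cost = 689450/10⁶ × 13.52 = $9.3214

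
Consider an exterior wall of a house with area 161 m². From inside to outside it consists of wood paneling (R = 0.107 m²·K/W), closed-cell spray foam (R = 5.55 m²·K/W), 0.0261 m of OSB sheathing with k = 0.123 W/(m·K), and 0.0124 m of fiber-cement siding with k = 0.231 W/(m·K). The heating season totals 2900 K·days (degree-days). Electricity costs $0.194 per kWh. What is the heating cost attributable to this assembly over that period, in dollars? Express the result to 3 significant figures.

0.0261/0.123 = 0.2122
0.0124/0.231 = 0.05368
R_total = 0.107 + 5.55 + 0.2122 + 0.05368 = 5.923 m²·K/W
E = A × HDD × 24 / R / 1000 = 161 × 2900 × 24 / 5.923 / 1000 = 1892 kWh
Cost = 1892 × 0.194 = $367

367 dollars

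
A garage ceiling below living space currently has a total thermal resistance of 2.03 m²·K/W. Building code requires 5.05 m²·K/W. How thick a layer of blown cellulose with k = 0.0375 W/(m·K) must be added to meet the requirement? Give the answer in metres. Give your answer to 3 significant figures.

ΔR = 5.05 − 2.03 = 3.02 m²·K/W
L = ΔR × k = 3.02 × 0.0375 = 0.1132 m

0.113 m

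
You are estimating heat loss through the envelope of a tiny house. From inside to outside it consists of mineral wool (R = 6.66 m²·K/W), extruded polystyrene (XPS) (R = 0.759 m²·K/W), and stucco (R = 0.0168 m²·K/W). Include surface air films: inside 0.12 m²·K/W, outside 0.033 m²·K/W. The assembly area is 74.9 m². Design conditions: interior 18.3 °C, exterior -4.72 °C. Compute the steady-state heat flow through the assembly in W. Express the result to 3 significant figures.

227 W

R_total = 0.12 + 6.66 + 0.759 + 0.0168 + 0.033 = 7.589 m²·K/W
Q = A·ΔT/R = 74.9 × (18.3 − (-4.72)) / 7.589 = 227.2 W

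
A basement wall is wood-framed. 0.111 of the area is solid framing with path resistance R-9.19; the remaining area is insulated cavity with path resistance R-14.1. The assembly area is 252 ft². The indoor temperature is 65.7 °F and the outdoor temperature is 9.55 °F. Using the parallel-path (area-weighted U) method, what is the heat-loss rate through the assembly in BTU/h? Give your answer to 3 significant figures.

1060 BTU/h

U_eff = 0.889/14.1 + 0.111/9.19 = 0.06305 + 0.01208 = 0.07513
R_eff = 1/U_eff = 13.31 ft²·°F·h/BTU
Q = 252 × (65.7 − 9.55) / 13.31 = 1063 BTU/h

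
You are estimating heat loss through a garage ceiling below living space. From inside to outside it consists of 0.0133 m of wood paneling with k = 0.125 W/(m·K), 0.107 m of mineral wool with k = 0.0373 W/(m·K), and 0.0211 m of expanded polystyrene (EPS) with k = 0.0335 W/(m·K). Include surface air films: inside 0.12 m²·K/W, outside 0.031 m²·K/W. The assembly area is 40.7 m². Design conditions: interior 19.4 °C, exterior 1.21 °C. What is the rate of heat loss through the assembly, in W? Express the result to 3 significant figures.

0.0133/0.125 = 0.1064
0.107/0.0373 = 2.869
0.0211/0.0335 = 0.6299
R_total = 0.12 + 0.1064 + 2.869 + 0.6299 + 0.031 = 3.756 m²·K/W
Q = A·ΔT/R = 40.7 × (19.4 − 1.21) / 3.756 = 197.1 W

197 W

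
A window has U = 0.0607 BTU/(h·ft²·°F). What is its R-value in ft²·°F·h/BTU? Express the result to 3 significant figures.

16.5 ft²·°F·h/BTU

R = 1/U = 1/0.0607 = 16.47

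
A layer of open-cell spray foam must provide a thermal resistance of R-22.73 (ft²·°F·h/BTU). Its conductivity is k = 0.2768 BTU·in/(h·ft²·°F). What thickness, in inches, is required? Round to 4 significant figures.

6.292 in

L = R × k = 22.73 × 0.2768 = 6.2917 in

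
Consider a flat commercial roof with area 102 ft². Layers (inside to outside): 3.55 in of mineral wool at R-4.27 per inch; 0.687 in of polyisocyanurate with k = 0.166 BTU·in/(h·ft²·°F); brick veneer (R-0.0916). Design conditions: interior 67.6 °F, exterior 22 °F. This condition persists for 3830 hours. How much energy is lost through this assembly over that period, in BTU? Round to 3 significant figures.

3.55 × 4.27 = 15.16
0.687/0.166 = 4.139
R_total = 15.16 + 4.139 + 0.0916 = 19.39 ft²·°F·h/BTU
Q = 102 × (67.6 − 22) / 19.39 = 239.9 BTU/h
E = 239.9 × 3830 = 918800 BTU

919000 BTU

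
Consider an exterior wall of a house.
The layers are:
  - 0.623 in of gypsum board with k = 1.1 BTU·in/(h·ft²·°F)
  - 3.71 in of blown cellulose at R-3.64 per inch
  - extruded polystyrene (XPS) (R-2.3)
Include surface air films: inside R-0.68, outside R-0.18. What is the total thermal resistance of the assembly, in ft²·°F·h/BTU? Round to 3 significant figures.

0.623/1.1 = 0.5664
3.71 × 3.64 = 13.5
R_total = 0.68 + 0.5664 + 13.5 + 2.3 + 0.18 = 17.23 ft²·°F·h/BTU

17.2 ft²·°F·h/BTU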